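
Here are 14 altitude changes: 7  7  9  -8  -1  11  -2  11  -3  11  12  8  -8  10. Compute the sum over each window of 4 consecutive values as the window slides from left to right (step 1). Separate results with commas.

7 7 9 -8 → sum 15
7 9 -8 -1 → sum 7
9 -8 -1 11 → sum 11
-8 -1 11 -2 → sum 0
-1 11 -2 11 → sum 19
11 -2 11 -3 → sum 17
-2 11 -3 11 → sum 17
11 -3 11 12 → sum 31
-3 11 12 8 → sum 28
11 12 8 -8 → sum 23
12 8 -8 10 → sum 22

15, 7, 11, 0, 19, 17, 17, 31, 28, 23, 22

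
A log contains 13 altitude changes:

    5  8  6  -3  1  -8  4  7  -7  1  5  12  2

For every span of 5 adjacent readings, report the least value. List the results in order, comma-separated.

-3, -8, -8, -8, -8, -8, -7, -7, -7

Sliding a size-5 window across the 13 values:
5 8 6 -3 1 → min -3
8 6 -3 1 -8 → min -8
6 -3 1 -8 4 → min -8
-3 1 -8 4 7 → min -8
1 -8 4 7 -7 → min -8
-8 4 7 -7 1 → min -8
4 7 -7 1 5 → min -7
7 -7 1 5 12 → min -7
-7 1 5 12 2 → min -7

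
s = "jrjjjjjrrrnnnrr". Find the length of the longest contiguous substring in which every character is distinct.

2

[j] len 1
[j, r] len 2
[r, j] len 2
[j] len 1
[j] len 1
[j] len 1
[j] len 1
[j, r] len 2
[r] len 1
[r] len 1
[r, n] len 2
[n] len 1
[n] len 1
[n, r] len 2
[r] len 1
Longest all-distinct length: 2.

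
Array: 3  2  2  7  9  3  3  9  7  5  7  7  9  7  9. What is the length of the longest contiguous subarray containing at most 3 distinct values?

8

add 3: window [3] (1 distinct), len 1
add 2: window [3, 2] (2 distinct), len 2
add 2: window [3, 2, 2] (2 distinct), len 3
add 7: window [3, 2, 2, 7] (3 distinct), len 4
add 9: window [2, 2, 7, 9] (3 distinct), len 4
add 3: window [7, 9, 3] (3 distinct), len 3
add 3: window [7, 9, 3, 3] (3 distinct), len 4
add 9: window [7, 9, 3, 3, 9] (3 distinct), len 5
add 7: window [7, 9, 3, 3, 9, 7] (3 distinct), len 6
add 5: window [9, 7, 5] (3 distinct), len 3
add 7: window [9, 7, 5, 7] (3 distinct), len 4
add 7: window [9, 7, 5, 7, 7] (3 distinct), len 5
add 9: window [9, 7, 5, 7, 7, 9] (3 distinct), len 6
add 7: window [9, 7, 5, 7, 7, 9, 7] (3 distinct), len 7
add 9: window [9, 7, 5, 7, 7, 9, 7, 9] (3 distinct), len 8
Longest length with ≤3 distinct: 8.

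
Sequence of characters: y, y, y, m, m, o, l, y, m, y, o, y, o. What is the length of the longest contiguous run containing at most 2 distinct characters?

5

Extend right; when distinct count exceeds 2, shrink from the left:
add y: window [y] (1 distinct), len 1
add y: window [y, y] (1 distinct), len 2
add y: window [y, y, y] (1 distinct), len 3
add m: window [y, y, y, m] (2 distinct), len 4
add m: window [y, y, y, m, m] (2 distinct), len 5
add o: window [m, m, o] (2 distinct), len 3
add l: window [o, l] (2 distinct), len 2
add y: window [l, y] (2 distinct), len 2
add m: window [y, m] (2 distinct), len 2
add y: window [y, m, y] (2 distinct), len 3
add o: window [y, o] (2 distinct), len 2
add y: window [y, o, y] (2 distinct), len 3
add o: window [y, o, y, o] (2 distinct), len 4
Longest length with ≤2 distinct: 5.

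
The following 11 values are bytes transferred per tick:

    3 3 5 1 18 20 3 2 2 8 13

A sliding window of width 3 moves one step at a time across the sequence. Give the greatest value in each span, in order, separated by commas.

Sliding a size-3 window across the 11 values:
[3, 3, 5] → max 5
[3, 5, 1] → max 5
[5, 1, 18] → max 18
[1, 18, 20] → max 20
[18, 20, 3] → max 20
[20, 3, 2] → max 20
[3, 2, 2] → max 3
[2, 2, 8] → max 8
[2, 8, 13] → max 13

5, 5, 18, 20, 20, 20, 3, 8, 13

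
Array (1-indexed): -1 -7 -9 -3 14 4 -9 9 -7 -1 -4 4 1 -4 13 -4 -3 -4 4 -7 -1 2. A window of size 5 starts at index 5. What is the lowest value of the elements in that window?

-9

Elements at indices 5..9: 14, 4, -9, 9, -7
min(14, 4, -9, 9, -7) = -9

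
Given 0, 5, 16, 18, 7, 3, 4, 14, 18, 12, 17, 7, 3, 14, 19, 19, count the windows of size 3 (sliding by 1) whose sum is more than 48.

0 5 16 → sum 21
5 16 18 → sum 39
16 18 7 → sum 41
18 7 3 → sum 28
7 3 4 → sum 14
3 4 14 → sum 21
4 14 18 → sum 36
14 18 12 → sum 44
18 12 17 → sum 47
12 17 7 → sum 36
17 7 3 → sum 27
7 3 14 → sum 24
3 14 19 → sum 36
14 19 19 → sum 52  > 48 ✓
1 window satisfy the condition.

1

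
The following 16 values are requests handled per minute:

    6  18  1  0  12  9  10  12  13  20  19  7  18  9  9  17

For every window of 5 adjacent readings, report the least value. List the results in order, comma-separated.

6 18 1 0 12 → min 0
18 1 0 12 9 → min 0
1 0 12 9 10 → min 0
0 12 9 10 12 → min 0
12 9 10 12 13 → min 9
9 10 12 13 20 → min 9
10 12 13 20 19 → min 10
12 13 20 19 7 → min 7
13 20 19 7 18 → min 7
20 19 7 18 9 → min 7
19 7 18 9 9 → min 7
7 18 9 9 17 → min 7

0, 0, 0, 0, 9, 9, 10, 7, 7, 7, 7, 7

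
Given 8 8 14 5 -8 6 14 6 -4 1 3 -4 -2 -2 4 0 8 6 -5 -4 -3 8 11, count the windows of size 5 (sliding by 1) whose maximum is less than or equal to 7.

8 8 14 5 -8 → max 14
8 14 5 -8 6 → max 14
14 5 -8 6 14 → max 14
5 -8 6 14 6 → max 14
-8 6 14 6 -4 → max 14
6 14 6 -4 1 → max 14
14 6 -4 1 3 → max 14
6 -4 1 3 -4 → max 6  ≤ 7 ✓
-4 1 3 -4 -2 → max 3  ≤ 7 ✓
1 3 -4 -2 -2 → max 3  ≤ 7 ✓
3 -4 -2 -2 4 → max 4  ≤ 7 ✓
-4 -2 -2 4 0 → max 4  ≤ 7 ✓
-2 -2 4 0 8 → max 8
-2 4 0 8 6 → max 8
4 0 8 6 -5 → max 8
0 8 6 -5 -4 → max 8
8 6 -5 -4 -3 → max 8
6 -5 -4 -3 8 → max 8
-5 -4 -3 8 11 → max 11
5 windows satisfy the condition.

5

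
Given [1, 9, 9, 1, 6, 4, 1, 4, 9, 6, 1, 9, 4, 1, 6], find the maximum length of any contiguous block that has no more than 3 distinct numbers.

5

[1] 1 distinct, len 1
[1, 9] 2 distinct, len 2
[1, 9, 9] 2 distinct, len 3
[1, 9, 9, 1] 2 distinct, len 4
[1, 9, 9, 1, 6] 3 distinct, len 5
[1, 6, 4] 3 distinct, len 3
[1, 6, 4, 1] 3 distinct, len 4
[1, 6, 4, 1, 4] 3 distinct, len 5
[4, 1, 4, 9] 3 distinct, len 4
[4, 9, 6] 3 distinct, len 3
[9, 6, 1] 3 distinct, len 3
[9, 6, 1, 9] 3 distinct, len 4
[1, 9, 4] 3 distinct, len 3
[1, 9, 4, 1] 3 distinct, len 4
[4, 1, 6] 3 distinct, len 3
Longest length with ≤3 distinct: 5.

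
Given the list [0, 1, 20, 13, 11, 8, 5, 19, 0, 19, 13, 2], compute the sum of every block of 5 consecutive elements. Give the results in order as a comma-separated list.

(0, 1, 20, 13, 11) → sum 45
(1, 20, 13, 11, 8) → sum 53
(20, 13, 11, 8, 5) → sum 57
(13, 11, 8, 5, 19) → sum 56
(11, 8, 5, 19, 0) → sum 43
(8, 5, 19, 0, 19) → sum 51
(5, 19, 0, 19, 13) → sum 56
(19, 0, 19, 13, 2) → sum 53

45, 53, 57, 56, 43, 51, 56, 53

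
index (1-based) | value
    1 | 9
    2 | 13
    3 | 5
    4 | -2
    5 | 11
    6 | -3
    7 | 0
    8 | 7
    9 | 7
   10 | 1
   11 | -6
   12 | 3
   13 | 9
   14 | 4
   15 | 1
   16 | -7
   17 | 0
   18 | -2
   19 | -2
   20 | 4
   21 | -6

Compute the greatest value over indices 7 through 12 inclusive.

7

Elements at indices 7..12: 0, 7, 7, 1, -6, 3
max(0, 7, 7, 1, -6, 3) = 7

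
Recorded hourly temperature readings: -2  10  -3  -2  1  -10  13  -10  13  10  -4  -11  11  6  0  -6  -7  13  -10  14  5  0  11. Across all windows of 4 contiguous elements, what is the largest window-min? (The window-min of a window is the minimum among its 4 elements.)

[-2, 10, -3, -2] → min -3
[10, -3, -2, 1] → min -3
[-3, -2, 1, -10] → min -10
[-2, 1, -10, 13] → min -10
[1, -10, 13, -10] → min -10
[-10, 13, -10, 13] → min -10
[13, -10, 13, 10] → min -10
[-10, 13, 10, -4] → min -10
[13, 10, -4, -11] → min -11
[10, -4, -11, 11] → min -11
[-4, -11, 11, 6] → min -11
[-11, 11, 6, 0] → min -11
[11, 6, 0, -6] → min -6
[6, 0, -6, -7] → min -7
[0, -6, -7, 13] → min -7
[-6, -7, 13, -10] → min -10
[-7, 13, -10, 14] → min -10
[13, -10, 14, 5] → min -10
[-10, 14, 5, 0] → min -10
[14, 5, 0, 11] → min 0
Largest of these is 0.

0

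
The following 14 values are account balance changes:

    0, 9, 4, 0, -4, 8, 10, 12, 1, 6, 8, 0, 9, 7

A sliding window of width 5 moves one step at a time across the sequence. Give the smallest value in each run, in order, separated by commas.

(0, 9, 4, 0, -4) → min -4
(9, 4, 0, -4, 8) → min -4
(4, 0, -4, 8, 10) → min -4
(0, -4, 8, 10, 12) → min -4
(-4, 8, 10, 12, 1) → min -4
(8, 10, 12, 1, 6) → min 1
(10, 12, 1, 6, 8) → min 1
(12, 1, 6, 8, 0) → min 0
(1, 6, 8, 0, 9) → min 0
(6, 8, 0, 9, 7) → min 0

-4, -4, -4, -4, -4, 1, 1, 0, 0, 0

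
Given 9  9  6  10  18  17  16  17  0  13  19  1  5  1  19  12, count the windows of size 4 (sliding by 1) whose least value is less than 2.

9 9 6 10 → min 6
9 6 10 18 → min 6
6 10 18 17 → min 6
10 18 17 16 → min 10
18 17 16 17 → min 16
17 16 17 0 → min 0  < 2 ✓
16 17 0 13 → min 0  < 2 ✓
17 0 13 19 → min 0  < 2 ✓
0 13 19 1 → min 0  < 2 ✓
13 19 1 5 → min 1  < 2 ✓
19 1 5 1 → min 1  < 2 ✓
1 5 1 19 → min 1  < 2 ✓
5 1 19 12 → min 1  < 2 ✓
8 windows satisfy the condition.

8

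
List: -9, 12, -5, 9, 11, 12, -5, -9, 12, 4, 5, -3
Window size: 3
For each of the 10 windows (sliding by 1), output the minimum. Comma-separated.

-9, -5, -5, 9, -5, -9, -9, -9, 4, -3

(-9, 12, -5) → min -9
(12, -5, 9) → min -5
(-5, 9, 11) → min -5
(9, 11, 12) → min 9
(11, 12, -5) → min -5
(12, -5, -9) → min -9
(-5, -9, 12) → min -9
(-9, 12, 4) → min -9
(12, 4, 5) → min 4
(4, 5, -3) → min -3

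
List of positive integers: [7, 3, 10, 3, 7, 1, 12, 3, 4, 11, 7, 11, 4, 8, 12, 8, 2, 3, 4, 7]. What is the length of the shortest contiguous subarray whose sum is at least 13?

add 7: running sum 7 < 13
add 3: running sum 10 < 13
add 10: shortest ending here [3, 10] sum 13, len 2
add 3: shortest ending here [10, 3] sum 13, len 2
add 7: shortest ending here [10, 3, 7] sum 20, len 3
add 1: shortest ending here [10, 3, 7, 1] sum 21, len 4
add 12: shortest ending here [1, 12] sum 13, len 2
add 3: shortest ending here [12, 3] sum 15, len 2
add 4: shortest ending here [12, 3, 4] sum 19, len 3
add 11: shortest ending here [4, 11] sum 15, len 2
add 7: shortest ending here [11, 7] sum 18, len 2
add 11: shortest ending here [7, 11] sum 18, len 2
add 4: shortest ending here [11, 4] sum 15, len 2
add 8: shortest ending here [11, 4, 8] sum 23, len 3
add 12: shortest ending here [8, 12] sum 20, len 2
add 8: shortest ending here [12, 8] sum 20, len 2
add 2: shortest ending here [12, 8, 2] sum 22, len 3
add 3: shortest ending here [8, 2, 3] sum 13, len 3
add 4: shortest ending here [8, 2, 3, 4] sum 17, len 4
add 7: shortest ending here [3, 4, 7] sum 14, len 3
Shortest qualifying length: 2.

2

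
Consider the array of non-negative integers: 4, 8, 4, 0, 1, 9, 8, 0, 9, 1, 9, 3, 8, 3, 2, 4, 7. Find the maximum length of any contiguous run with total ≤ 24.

Extend to the right; shrink from the left whenever the sum exceeds 24:
→ 4: sum 4, len 1
→ 8: sum 12, len 2
→ 4: sum 16, len 3
→ 0: sum 16, len 4
→ 1: sum 17, len 5
→ 9 (dropped 4): sum 22, len 5
→ 8 (dropped 8): sum 22, len 5
→ 0: sum 22, len 6
→ 9 (dropped 4, 0, 1, 9): sum 17, len 3
→ 1: sum 18, len 4
→ 9 (dropped 8): sum 19, len 4
→ 3: sum 22, len 5
→ 8 (dropped 0, 9): sum 21, len 4
→ 3: sum 24, len 5
→ 2 (dropped 1, 9): sum 16, len 4
→ 4: sum 20, len 5
→ 7 (dropped 3): sum 24, len 5
Longest length seen: 6.

6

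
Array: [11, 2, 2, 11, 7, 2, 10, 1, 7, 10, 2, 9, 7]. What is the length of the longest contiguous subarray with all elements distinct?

5

[11] len 1
[11, 2] len 2
[2] len 1
[2, 11] len 2
[2, 11, 7] len 3
[11, 7, 2] len 3
[11, 7, 2, 10] len 4
[11, 7, 2, 10, 1] len 5
[2, 10, 1, 7] len 4
[1, 7, 10] len 3
[1, 7, 10, 2] len 4
[1, 7, 10, 2, 9] len 5
[10, 2, 9, 7] len 4
Longest all-distinct length: 5.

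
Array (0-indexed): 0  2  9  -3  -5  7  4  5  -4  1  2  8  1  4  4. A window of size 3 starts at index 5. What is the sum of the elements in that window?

16

Elements at indices 5..7: 7, 4, 5
sum(7, 4, 5) = 16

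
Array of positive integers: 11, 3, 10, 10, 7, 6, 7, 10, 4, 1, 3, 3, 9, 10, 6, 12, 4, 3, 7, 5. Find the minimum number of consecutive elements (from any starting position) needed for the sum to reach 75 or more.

Extend right; whenever the sum reaches 75, record the length and shrink from the left:
add 11: running sum 11 < 75
add 3: running sum 14 < 75
add 10: running sum 24 < 75
add 10: running sum 34 < 75
add 7: running sum 41 < 75
add 6: running sum 47 < 75
add 7: running sum 54 < 75
add 10: running sum 64 < 75
add 4: running sum 68 < 75
add 1: running sum 69 < 75
add 3: running sum 72 < 75
add 3: shortest ending here [11, 3, 10, 10, 7, 6, 7, 10, 4, 1, 3, 3] sum 75, len 12
add 9: shortest ending here [11, 3, 10, 10, 7, 6, 7, 10, 4, 1, 3, 3, 9] sum 84, len 13
add 10: shortest ending here [10, 10, 7, 6, 7, 10, 4, 1, 3, 3, 9, 10] sum 80, len 12
add 6: shortest ending here [10, 7, 6, 7, 10, 4, 1, 3, 3, 9, 10, 6] sum 76, len 12
add 12: shortest ending here [7, 6, 7, 10, 4, 1, 3, 3, 9, 10, 6, 12] sum 78, len 12
add 4: shortest ending here [6, 7, 10, 4, 1, 3, 3, 9, 10, 6, 12, 4] sum 75, len 12
add 3: shortest ending here [6, 7, 10, 4, 1, 3, 3, 9, 10, 6, 12, 4, 3] sum 78, len 13
add 7: shortest ending here [7, 10, 4, 1, 3, 3, 9, 10, 6, 12, 4, 3, 7] sum 79, len 13
add 5: shortest ending here [10, 4, 1, 3, 3, 9, 10, 6, 12, 4, 3, 7, 5] sum 77, len 13
Shortest qualifying length: 12.

12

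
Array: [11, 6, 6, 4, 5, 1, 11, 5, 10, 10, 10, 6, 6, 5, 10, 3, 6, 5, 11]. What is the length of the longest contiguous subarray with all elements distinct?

[11] len 1
[11, 6] len 2
[6] len 1
[6, 4] len 2
[6, 4, 5] len 3
[6, 4, 5, 1] len 4
[6, 4, 5, 1, 11] len 5
[1, 11, 5] len 3
[1, 11, 5, 10] len 4
[10] len 1
[10] len 1
[10, 6] len 2
[6] len 1
[6, 5] len 2
[6, 5, 10] len 3
[6, 5, 10, 3] len 4
[5, 10, 3, 6] len 4
[10, 3, 6, 5] len 4
[10, 3, 6, 5, 11] len 5
Longest all-distinct length: 5.

5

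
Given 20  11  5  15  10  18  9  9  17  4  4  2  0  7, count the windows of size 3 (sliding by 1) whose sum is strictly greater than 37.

[20, 11, 5] → sum 36
[11, 5, 15] → sum 31
[5, 15, 10] → sum 30
[15, 10, 18] → sum 43  > 37 ✓
[10, 18, 9] → sum 37
[18, 9, 9] → sum 36
[9, 9, 17] → sum 35
[9, 17, 4] → sum 30
[17, 4, 4] → sum 25
[4, 4, 2] → sum 10
[4, 2, 0] → sum 6
[2, 0, 7] → sum 9
1 window satisfy the condition.

1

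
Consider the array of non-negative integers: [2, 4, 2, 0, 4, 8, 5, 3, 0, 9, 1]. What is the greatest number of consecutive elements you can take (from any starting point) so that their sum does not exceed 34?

[2] sum 2 len 1
[2, 4] sum 6 len 2
[2, 4, 2] sum 8 len 3
[2, 4, 2, 0] sum 8 len 4
[2, 4, 2, 0, 4] sum 12 len 5
[2, 4, 2, 0, 4, 8] sum 20 len 6
[2, 4, 2, 0, 4, 8, 5] sum 25 len 7
[2, 4, 2, 0, 4, 8, 5, 3] sum 28 len 8
[2, 4, 2, 0, 4, 8, 5, 3, 0] sum 28 len 9
[2, 0, 4, 8, 5, 3, 0, 9] sum 31 len 8
[2, 0, 4, 8, 5, 3, 0, 9, 1] sum 32 len 9
Longest length seen: 9.

9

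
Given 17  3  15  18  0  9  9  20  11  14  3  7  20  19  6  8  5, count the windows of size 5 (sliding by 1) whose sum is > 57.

[17, 3, 15, 18, 0] → sum 53
[3, 15, 18, 0, 9] → sum 45
[15, 18, 0, 9, 9] → sum 51
[18, 0, 9, 9, 20] → sum 56
[0, 9, 9, 20, 11] → sum 49
[9, 9, 20, 11, 14] → sum 63  > 57 ✓
[9, 20, 11, 14, 3] → sum 57
[20, 11, 14, 3, 7] → sum 55
[11, 14, 3, 7, 20] → sum 55
[14, 3, 7, 20, 19] → sum 63  > 57 ✓
[3, 7, 20, 19, 6] → sum 55
[7, 20, 19, 6, 8] → sum 60  > 57 ✓
[20, 19, 6, 8, 5] → sum 58  > 57 ✓
4 windows satisfy the condition.

4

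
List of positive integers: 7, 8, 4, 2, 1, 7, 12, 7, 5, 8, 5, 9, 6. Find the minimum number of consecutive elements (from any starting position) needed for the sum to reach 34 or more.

add 7: running sum 7 < 34
add 8: running sum 15 < 34
add 4: running sum 19 < 34
add 2: running sum 21 < 34
add 1: running sum 22 < 34
add 7: running sum 29 < 34
end 6: [8, 4, 2, 1, 7, 12] sum 34, len 6
end 7: [8, 4, 2, 1, 7, 12, 7] sum 41, len 7
end 8: [2, 1, 7, 12, 7, 5] sum 34, len 6
end 9: [7, 12, 7, 5, 8] sum 39, len 5
end 10: [12, 7, 5, 8, 5] sum 37, len 5
end 11: [7, 5, 8, 5, 9] sum 34, len 5
end 12: [7, 5, 8, 5, 9, 6] sum 40, len 6
Shortest qualifying length: 5.

5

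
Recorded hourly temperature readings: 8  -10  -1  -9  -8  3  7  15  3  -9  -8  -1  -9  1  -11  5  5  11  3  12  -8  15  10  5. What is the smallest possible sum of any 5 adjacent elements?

-28

Each size-5 window and its sum:
(8, -10, -1, -9, -8) → sum -20
(-10, -1, -9, -8, 3) → sum -25
(-1, -9, -8, 3, 7) → sum -8
(-9, -8, 3, 7, 15) → sum 8
(-8, 3, 7, 15, 3) → sum 20
(3, 7, 15, 3, -9) → sum 19
(7, 15, 3, -9, -8) → sum 8
(15, 3, -9, -8, -1) → sum 0
(3, -9, -8, -1, -9) → sum -24
(-9, -8, -1, -9, 1) → sum -26
(-8, -1, -9, 1, -11) → sum -28
(-1, -9, 1, -11, 5) → sum -15
(-9, 1, -11, 5, 5) → sum -9
(1, -11, 5, 5, 11) → sum 11
(-11, 5, 5, 11, 3) → sum 13
(5, 5, 11, 3, 12) → sum 36
(5, 11, 3, 12, -8) → sum 23
(11, 3, 12, -8, 15) → sum 33
(3, 12, -8, 15, 10) → sum 32
(12, -8, 15, 10, 5) → sum 34
Smallest of these is -28.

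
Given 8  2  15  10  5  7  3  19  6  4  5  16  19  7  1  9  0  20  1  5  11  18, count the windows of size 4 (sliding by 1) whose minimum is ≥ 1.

8 2 15 10 → min 2  ≥ 1 ✓
2 15 10 5 → min 2  ≥ 1 ✓
15 10 5 7 → min 5  ≥ 1 ✓
10 5 7 3 → min 3  ≥ 1 ✓
5 7 3 19 → min 3  ≥ 1 ✓
7 3 19 6 → min 3  ≥ 1 ✓
3 19 6 4 → min 3  ≥ 1 ✓
19 6 4 5 → min 4  ≥ 1 ✓
6 4 5 16 → min 4  ≥ 1 ✓
4 5 16 19 → min 4  ≥ 1 ✓
5 16 19 7 → min 5  ≥ 1 ✓
16 19 7 1 → min 1  ≥ 1 ✓
19 7 1 9 → min 1  ≥ 1 ✓
7 1 9 0 → min 0
1 9 0 20 → min 0
9 0 20 1 → min 0
0 20 1 5 → min 0
20 1 5 11 → min 1  ≥ 1 ✓
1 5 11 18 → min 1  ≥ 1 ✓
15 windows satisfy the condition.

15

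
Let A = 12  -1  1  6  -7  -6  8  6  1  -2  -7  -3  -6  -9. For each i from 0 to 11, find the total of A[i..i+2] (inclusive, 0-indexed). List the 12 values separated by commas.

12, 6, 0, -7, -5, 8, 15, 5, -8, -12, -16, -18

[12, -1, 1] → sum 12
[-1, 1, 6] → sum 6
[1, 6, -7] → sum 0
[6, -7, -6] → sum -7
[-7, -6, 8] → sum -5
[-6, 8, 6] → sum 8
[8, 6, 1] → sum 15
[6, 1, -2] → sum 5
[1, -2, -7] → sum -8
[-2, -7, -3] → sum -12
[-7, -3, -6] → sum -16
[-3, -6, -9] → sum -18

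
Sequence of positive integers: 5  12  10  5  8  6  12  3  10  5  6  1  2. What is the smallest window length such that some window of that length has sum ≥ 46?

add 5: running sum 5 < 46
add 12: running sum 17 < 46
add 10: running sum 27 < 46
add 5: running sum 32 < 46
add 8: running sum 40 < 46
add 6: shortest ending here [5, 12, 10, 5, 8, 6] sum 46, len 6
add 12: shortest ending here [12, 10, 5, 8, 6, 12] sum 53, len 6
add 3: shortest ending here [12, 10, 5, 8, 6, 12, 3] sum 56, len 7
add 10: shortest ending here [10, 5, 8, 6, 12, 3, 10] sum 54, len 7
add 5: shortest ending here [5, 8, 6, 12, 3, 10, 5] sum 49, len 7
add 6: shortest ending here [8, 6, 12, 3, 10, 5, 6] sum 50, len 7
add 1: shortest ending here [8, 6, 12, 3, 10, 5, 6, 1] sum 51, len 8
add 2: shortest ending here [8, 6, 12, 3, 10, 5, 6, 1, 2] sum 53, len 9
Shortest qualifying length: 6.

6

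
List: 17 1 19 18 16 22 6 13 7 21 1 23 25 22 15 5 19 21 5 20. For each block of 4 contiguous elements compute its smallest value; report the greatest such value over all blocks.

Window mins for each of the 17 positions:
17 1 19 18 → min 1
1 19 18 16 → min 1
19 18 16 22 → min 16
18 16 22 6 → min 6
16 22 6 13 → min 6
22 6 13 7 → min 6
6 13 7 21 → min 6
13 7 21 1 → min 1
7 21 1 23 → min 1
21 1 23 25 → min 1
1 23 25 22 → min 1
23 25 22 15 → min 15
25 22 15 5 → min 5
22 15 5 19 → min 5
15 5 19 21 → min 5
5 19 21 5 → min 5
19 21 5 20 → min 5
Greatest of these is 16.

16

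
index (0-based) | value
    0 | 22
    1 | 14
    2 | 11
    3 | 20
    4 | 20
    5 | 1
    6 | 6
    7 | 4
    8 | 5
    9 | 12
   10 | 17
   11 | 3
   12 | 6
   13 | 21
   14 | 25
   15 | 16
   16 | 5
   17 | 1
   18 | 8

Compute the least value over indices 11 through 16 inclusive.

3

Elements at indices 11..16: 3, 6, 21, 25, 16, 5
min(3, 6, 21, 25, 16, 5) = 3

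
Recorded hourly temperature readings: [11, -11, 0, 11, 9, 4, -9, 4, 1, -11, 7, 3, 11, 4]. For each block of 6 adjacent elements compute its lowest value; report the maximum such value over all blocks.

-9

11 -11 0 11 9 4 → min -11
-11 0 11 9 4 -9 → min -11
0 11 9 4 -9 4 → min -9
11 9 4 -9 4 1 → min -9
9 4 -9 4 1 -11 → min -11
4 -9 4 1 -11 7 → min -11
-9 4 1 -11 7 3 → min -11
4 1 -11 7 3 11 → min -11
1 -11 7 3 11 4 → min -11
Maximum of these is -9.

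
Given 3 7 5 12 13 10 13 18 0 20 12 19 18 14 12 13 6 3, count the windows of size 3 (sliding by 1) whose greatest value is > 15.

3 7 5 → max 7
7 5 12 → max 12
5 12 13 → max 13
12 13 10 → max 13
13 10 13 → max 13
10 13 18 → max 18  > 15 ✓
13 18 0 → max 18  > 15 ✓
18 0 20 → max 20  > 15 ✓
0 20 12 → max 20  > 15 ✓
20 12 19 → max 20  > 15 ✓
12 19 18 → max 19  > 15 ✓
19 18 14 → max 19  > 15 ✓
18 14 12 → max 18  > 15 ✓
14 12 13 → max 14
12 13 6 → max 13
13 6 3 → max 13
8 windows satisfy the condition.

8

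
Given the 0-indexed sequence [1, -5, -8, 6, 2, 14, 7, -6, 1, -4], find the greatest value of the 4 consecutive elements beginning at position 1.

Elements at indices 1..4: -5, -8, 6, 2
max(-5, -8, 6, 2) = 6

6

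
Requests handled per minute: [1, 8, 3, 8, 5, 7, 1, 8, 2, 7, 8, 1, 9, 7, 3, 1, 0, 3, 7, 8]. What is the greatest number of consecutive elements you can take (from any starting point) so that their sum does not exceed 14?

[1] sum 1 len 1
[1, 8] sum 9 len 2
[1, 8, 3] sum 12 len 3
[3, 8] sum 11 len 2
[8, 5] sum 13 len 2
[5, 7] sum 12 len 2
[5, 7, 1] sum 13 len 3
[1, 8] sum 9 len 2
[1, 8, 2] sum 11 len 3
[2, 7] sum 9 len 2
[8] sum 8 len 1
[8, 1] sum 9 len 2
[1, 9] sum 10 len 2
[7] sum 7 len 1
[7, 3] sum 10 len 2
[7, 3, 1] sum 11 len 3
[7, 3, 1, 0] sum 11 len 4
[7, 3, 1, 0, 3] sum 14 len 5
[3, 1, 0, 3, 7] sum 14 len 5
[8] sum 8 len 1
Longest length seen: 5.

5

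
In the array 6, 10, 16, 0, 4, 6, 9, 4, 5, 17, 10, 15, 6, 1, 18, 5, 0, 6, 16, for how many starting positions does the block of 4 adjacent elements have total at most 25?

6 10 16 0 → sum 32
10 16 0 4 → sum 30
16 0 4 6 → sum 26
0 4 6 9 → sum 19  ≤ 25 ✓
4 6 9 4 → sum 23  ≤ 25 ✓
6 9 4 5 → sum 24  ≤ 25 ✓
9 4 5 17 → sum 35
4 5 17 10 → sum 36
5 17 10 15 → sum 47
17 10 15 6 → sum 48
10 15 6 1 → sum 32
15 6 1 18 → sum 40
6 1 18 5 → sum 30
1 18 5 0 → sum 24  ≤ 25 ✓
18 5 0 6 → sum 29
5 0 6 16 → sum 27
4 windows satisfy the condition.

4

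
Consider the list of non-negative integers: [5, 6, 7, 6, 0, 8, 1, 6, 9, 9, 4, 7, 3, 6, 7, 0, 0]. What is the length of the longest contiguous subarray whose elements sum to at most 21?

5

→ 5: sum 5, len 1
→ 6: sum 11, len 2
→ 7: sum 18, len 3
→ 6 (dropped 5): sum 19, len 3
→ 0: sum 19, len 4
→ 8 (dropped 6): sum 21, len 4
→ 1 (dropped 7): sum 15, len 4
→ 6: sum 21, len 5
→ 9 (dropped 6, 0, 8): sum 16, len 3
→ 9 (dropped 1, 6): sum 18, len 2
→ 4 (dropped 9): sum 13, len 2
→ 7: sum 20, len 3
→ 3 (dropped 9): sum 14, len 3
→ 6: sum 20, len 4
→ 7 (dropped 4, 7): sum 16, len 3
→ 0: sum 16, len 4
→ 0: sum 16, len 5
Longest length seen: 5.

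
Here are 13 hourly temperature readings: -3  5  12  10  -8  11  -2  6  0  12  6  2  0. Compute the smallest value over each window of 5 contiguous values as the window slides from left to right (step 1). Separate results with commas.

-3 5 12 10 -8 → min -8
5 12 10 -8 11 → min -8
12 10 -8 11 -2 → min -8
10 -8 11 -2 6 → min -8
-8 11 -2 6 0 → min -8
11 -2 6 0 12 → min -2
-2 6 0 12 6 → min -2
6 0 12 6 2 → min 0
0 12 6 2 0 → min 0

-8, -8, -8, -8, -8, -2, -2, 0, 0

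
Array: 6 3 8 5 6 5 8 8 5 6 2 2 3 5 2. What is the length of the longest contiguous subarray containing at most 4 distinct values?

10

[6] 1 distinct, len 1
[6, 3] 2 distinct, len 2
[6, 3, 8] 3 distinct, len 3
[6, 3, 8, 5] 4 distinct, len 4
[6, 3, 8, 5, 6] 4 distinct, len 5
[6, 3, 8, 5, 6, 5] 4 distinct, len 6
[6, 3, 8, 5, 6, 5, 8] 4 distinct, len 7
[6, 3, 8, 5, 6, 5, 8, 8] 4 distinct, len 8
[6, 3, 8, 5, 6, 5, 8, 8, 5] 4 distinct, len 9
[6, 3, 8, 5, 6, 5, 8, 8, 5, 6] 4 distinct, len 10
[8, 5, 6, 5, 8, 8, 5, 6, 2] 4 distinct, len 9
[8, 5, 6, 5, 8, 8, 5, 6, 2, 2] 4 distinct, len 10
[5, 6, 2, 2, 3] 4 distinct, len 5
[5, 6, 2, 2, 3, 5] 4 distinct, len 6
[5, 6, 2, 2, 3, 5, 2] 4 distinct, len 7
Longest length with ≤4 distinct: 10.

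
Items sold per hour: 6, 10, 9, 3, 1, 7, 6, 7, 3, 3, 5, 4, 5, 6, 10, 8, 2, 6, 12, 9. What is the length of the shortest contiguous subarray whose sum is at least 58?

8

add 6: running sum 6 < 58
add 10: running sum 16 < 58
add 9: running sum 25 < 58
add 3: running sum 28 < 58
add 1: running sum 29 < 58
add 7: running sum 36 < 58
add 6: running sum 42 < 58
add 7: running sum 49 < 58
add 3: running sum 52 < 58
add 3: running sum 55 < 58
end 10: [6, 10, 9, 3, 1, 7, 6, 7, 3, 3, 5] sum 60, len 11
end 11: [10, 9, 3, 1, 7, 6, 7, 3, 3, 5, 4] sum 58, len 11
end 12: [10, 9, 3, 1, 7, 6, 7, 3, 3, 5, 4, 5] sum 63, len 12
end 13: [9, 3, 1, 7, 6, 7, 3, 3, 5, 4, 5, 6] sum 59, len 12
end 14: [3, 1, 7, 6, 7, 3, 3, 5, 4, 5, 6, 10] sum 60, len 12
end 15: [7, 6, 7, 3, 3, 5, 4, 5, 6, 10, 8] sum 64, len 11
end 16: [6, 7, 3, 3, 5, 4, 5, 6, 10, 8, 2] sum 59, len 11
end 17: [7, 3, 3, 5, 4, 5, 6, 10, 8, 2, 6] sum 59, len 11
end 18: [5, 4, 5, 6, 10, 8, 2, 6, 12] sum 58, len 9
end 19: [5, 6, 10, 8, 2, 6, 12, 9] sum 58, len 8
Shortest qualifying length: 8.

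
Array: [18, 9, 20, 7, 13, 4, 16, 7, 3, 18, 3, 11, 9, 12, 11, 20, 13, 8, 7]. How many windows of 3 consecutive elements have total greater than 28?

10

[18, 9, 20] → sum 47  > 28 ✓
[9, 20, 7] → sum 36  > 28 ✓
[20, 7, 13] → sum 40  > 28 ✓
[7, 13, 4] → sum 24
[13, 4, 16] → sum 33  > 28 ✓
[4, 16, 7] → sum 27
[16, 7, 3] → sum 26
[7, 3, 18] → sum 28
[3, 18, 3] → sum 24
[18, 3, 11] → sum 32  > 28 ✓
[3, 11, 9] → sum 23
[11, 9, 12] → sum 32  > 28 ✓
[9, 12, 11] → sum 32  > 28 ✓
[12, 11, 20] → sum 43  > 28 ✓
[11, 20, 13] → sum 44  > 28 ✓
[20, 13, 8] → sum 41  > 28 ✓
[13, 8, 7] → sum 28
10 windows satisfy the condition.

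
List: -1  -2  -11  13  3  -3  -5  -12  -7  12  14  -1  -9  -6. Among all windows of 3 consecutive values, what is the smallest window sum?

Window sums for each of the 12 positions:
-1 -2 -11 → sum -14
-2 -11 13 → sum 0
-11 13 3 → sum 5
13 3 -3 → sum 13
3 -3 -5 → sum -5
-3 -5 -12 → sum -20
-5 -12 -7 → sum -24
-12 -7 12 → sum -7
-7 12 14 → sum 19
12 14 -1 → sum 25
14 -1 -9 → sum 4
-1 -9 -6 → sum -16
Smallest of these is -24.

-24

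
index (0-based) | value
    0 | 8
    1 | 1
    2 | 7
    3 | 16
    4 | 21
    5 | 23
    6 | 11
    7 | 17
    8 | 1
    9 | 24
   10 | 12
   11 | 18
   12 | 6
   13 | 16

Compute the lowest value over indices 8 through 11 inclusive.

Elements at indices 8..11: 1, 24, 12, 18
min(1, 24, 12, 18) = 1

1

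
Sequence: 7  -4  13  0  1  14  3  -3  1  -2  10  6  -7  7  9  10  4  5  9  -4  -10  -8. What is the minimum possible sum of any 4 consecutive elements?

-13

[7, -4, 13, 0] → sum 16
[-4, 13, 0, 1] → sum 10
[13, 0, 1, 14] → sum 28
[0, 1, 14, 3] → sum 18
[1, 14, 3, -3] → sum 15
[14, 3, -3, 1] → sum 15
[3, -3, 1, -2] → sum -1
[-3, 1, -2, 10] → sum 6
[1, -2, 10, 6] → sum 15
[-2, 10, 6, -7] → sum 7
[10, 6, -7, 7] → sum 16
[6, -7, 7, 9] → sum 15
[-7, 7, 9, 10] → sum 19
[7, 9, 10, 4] → sum 30
[9, 10, 4, 5] → sum 28
[10, 4, 5, 9] → sum 28
[4, 5, 9, -4] → sum 14
[5, 9, -4, -10] → sum 0
[9, -4, -10, -8] → sum -13
Minimum of these is -13.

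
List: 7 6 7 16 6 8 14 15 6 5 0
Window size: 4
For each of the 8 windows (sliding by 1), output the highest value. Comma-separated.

(7, 6, 7, 16) → max 16
(6, 7, 16, 6) → max 16
(7, 16, 6, 8) → max 16
(16, 6, 8, 14) → max 16
(6, 8, 14, 15) → max 15
(8, 14, 15, 6) → max 15
(14, 15, 6, 5) → max 15
(15, 6, 5, 0) → max 15

16, 16, 16, 16, 15, 15, 15, 15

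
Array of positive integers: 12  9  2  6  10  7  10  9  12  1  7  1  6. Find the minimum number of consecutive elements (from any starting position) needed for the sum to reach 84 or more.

11

add 12: running sum 12 < 84
add 9: running sum 21 < 84
add 2: running sum 23 < 84
add 6: running sum 29 < 84
add 10: running sum 39 < 84
add 7: running sum 46 < 84
add 10: running sum 56 < 84
add 9: running sum 65 < 84
add 12: running sum 77 < 84
add 1: running sum 78 < 84
end 10: [12, 9, 2, 6, 10, 7, 10, 9, 12, 1, 7] sum 85, len 11
end 11: [12, 9, 2, 6, 10, 7, 10, 9, 12, 1, 7, 1] sum 86, len 12
end 12: [12, 9, 2, 6, 10, 7, 10, 9, 12, 1, 7, 1, 6] sum 92, len 13
Shortest qualifying length: 11.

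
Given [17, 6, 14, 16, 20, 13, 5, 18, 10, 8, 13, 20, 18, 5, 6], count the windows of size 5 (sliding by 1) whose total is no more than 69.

9

(17, 6, 14, 16, 20) → sum 73
(6, 14, 16, 20, 13) → sum 69  ≤ 69 ✓
(14, 16, 20, 13, 5) → sum 68  ≤ 69 ✓
(16, 20, 13, 5, 18) → sum 72
(20, 13, 5, 18, 10) → sum 66  ≤ 69 ✓
(13, 5, 18, 10, 8) → sum 54  ≤ 69 ✓
(5, 18, 10, 8, 13) → sum 54  ≤ 69 ✓
(18, 10, 8, 13, 20) → sum 69  ≤ 69 ✓
(10, 8, 13, 20, 18) → sum 69  ≤ 69 ✓
(8, 13, 20, 18, 5) → sum 64  ≤ 69 ✓
(13, 20, 18, 5, 6) → sum 62  ≤ 69 ✓
9 windows satisfy the condition.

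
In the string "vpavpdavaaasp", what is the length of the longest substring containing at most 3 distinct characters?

Extend right; when distinct count exceeds 3, shrink from the left:
add v: window [v] (1 distinct), len 1
add p: window [v, p] (2 distinct), len 2
add a: window [v, p, a] (3 distinct), len 3
add v: window [v, p, a, v] (3 distinct), len 4
add p: window [v, p, a, v, p] (3 distinct), len 5
add d: window [v, p, d] (3 distinct), len 3
add a: window [p, d, a] (3 distinct), len 3
add v: window [d, a, v] (3 distinct), len 3
add a: window [d, a, v, a] (3 distinct), len 4
add a: window [d, a, v, a, a] (3 distinct), len 5
add a: window [d, a, v, a, a, a] (3 distinct), len 6
add s: window [a, v, a, a, a, s] (3 distinct), len 6
add p: window [a, a, a, s, p] (3 distinct), len 5
Longest length with ≤3 distinct: 6.

6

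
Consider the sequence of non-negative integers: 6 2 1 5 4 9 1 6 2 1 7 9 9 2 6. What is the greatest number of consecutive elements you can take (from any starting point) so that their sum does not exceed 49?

add 6: [6] sum 6, len 1
add 2: [6, 2] sum 8, len 2
add 1: [6, 2, 1] sum 9, len 3
add 5: [6, 2, 1, 5] sum 14, len 4
add 4: [6, 2, 1, 5, 4] sum 18, len 5
add 9: [6, 2, 1, 5, 4, 9] sum 27, len 6
add 1: [6, 2, 1, 5, 4, 9, 1] sum 28, len 7
add 6: [6, 2, 1, 5, 4, 9, 1, 6] sum 34, len 8
add 2: [6, 2, 1, 5, 4, 9, 1, 6, 2] sum 36, len 9
add 1: [6, 2, 1, 5, 4, 9, 1, 6, 2, 1] sum 37, len 10
add 7: [6, 2, 1, 5, 4, 9, 1, 6, 2, 1, 7] sum 44, len 11
add 9: [2, 1, 5, 4, 9, 1, 6, 2, 1, 7, 9] sum 47, len 11
add 9: [4, 9, 1, 6, 2, 1, 7, 9, 9] sum 48, len 9
add 2: [9, 1, 6, 2, 1, 7, 9, 9, 2] sum 46, len 9
add 6: [1, 6, 2, 1, 7, 9, 9, 2, 6] sum 43, len 9
Longest length seen: 11.

11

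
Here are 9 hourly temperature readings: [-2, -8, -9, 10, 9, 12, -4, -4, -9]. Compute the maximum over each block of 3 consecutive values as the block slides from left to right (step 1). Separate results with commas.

-2, 10, 10, 12, 12, 12, -4

(-2, -8, -9) → max -2
(-8, -9, 10) → max 10
(-9, 10, 9) → max 10
(10, 9, 12) → max 12
(9, 12, -4) → max 12
(12, -4, -4) → max 12
(-4, -4, -9) → max -4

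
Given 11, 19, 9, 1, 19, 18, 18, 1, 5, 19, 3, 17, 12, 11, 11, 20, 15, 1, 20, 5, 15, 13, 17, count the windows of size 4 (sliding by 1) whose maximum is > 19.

7

[11, 19, 9, 1] → max 19
[19, 9, 1, 19] → max 19
[9, 1, 19, 18] → max 19
[1, 19, 18, 18] → max 19
[19, 18, 18, 1] → max 19
[18, 18, 1, 5] → max 18
[18, 1, 5, 19] → max 19
[1, 5, 19, 3] → max 19
[5, 19, 3, 17] → max 19
[19, 3, 17, 12] → max 19
[3, 17, 12, 11] → max 17
[17, 12, 11, 11] → max 17
[12, 11, 11, 20] → max 20  > 19 ✓
[11, 11, 20, 15] → max 20  > 19 ✓
[11, 20, 15, 1] → max 20  > 19 ✓
[20, 15, 1, 20] → max 20  > 19 ✓
[15, 1, 20, 5] → max 20  > 19 ✓
[1, 20, 5, 15] → max 20  > 19 ✓
[20, 5, 15, 13] → max 20  > 19 ✓
[5, 15, 13, 17] → max 17
7 windows satisfy the condition.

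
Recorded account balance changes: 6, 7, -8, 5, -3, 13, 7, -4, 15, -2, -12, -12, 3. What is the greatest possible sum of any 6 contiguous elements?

Each size-6 window and its sum:
6 7 -8 5 -3 13 → sum 20
7 -8 5 -3 13 7 → sum 21
-8 5 -3 13 7 -4 → sum 10
5 -3 13 7 -4 15 → sum 33
-3 13 7 -4 15 -2 → sum 26
13 7 -4 15 -2 -12 → sum 17
7 -4 15 -2 -12 -12 → sum -8
-4 15 -2 -12 -12 3 → sum -12
Greatest of these is 33.

33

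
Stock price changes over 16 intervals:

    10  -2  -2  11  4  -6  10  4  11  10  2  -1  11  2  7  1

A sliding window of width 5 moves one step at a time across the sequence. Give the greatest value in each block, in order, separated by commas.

11, 11, 11, 11, 11, 11, 11, 11, 11, 11, 11, 11

[10, -2, -2, 11, 4] → max 11
[-2, -2, 11, 4, -6] → max 11
[-2, 11, 4, -6, 10] → max 11
[11, 4, -6, 10, 4] → max 11
[4, -6, 10, 4, 11] → max 11
[-6, 10, 4, 11, 10] → max 11
[10, 4, 11, 10, 2] → max 11
[4, 11, 10, 2, -1] → max 11
[11, 10, 2, -1, 11] → max 11
[10, 2, -1, 11, 2] → max 11
[2, -1, 11, 2, 7] → max 11
[-1, 11, 2, 7, 1] → max 11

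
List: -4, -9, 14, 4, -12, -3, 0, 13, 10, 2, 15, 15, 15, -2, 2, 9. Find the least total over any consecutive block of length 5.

-7

[-4, -9, 14, 4, -12] → sum -7
[-9, 14, 4, -12, -3] → sum -6
[14, 4, -12, -3, 0] → sum 3
[4, -12, -3, 0, 13] → sum 2
[-12, -3, 0, 13, 10] → sum 8
[-3, 0, 13, 10, 2] → sum 22
[0, 13, 10, 2, 15] → sum 40
[13, 10, 2, 15, 15] → sum 55
[10, 2, 15, 15, 15] → sum 57
[2, 15, 15, 15, -2] → sum 45
[15, 15, 15, -2, 2] → sum 45
[15, 15, -2, 2, 9] → sum 39
Least of these is -7.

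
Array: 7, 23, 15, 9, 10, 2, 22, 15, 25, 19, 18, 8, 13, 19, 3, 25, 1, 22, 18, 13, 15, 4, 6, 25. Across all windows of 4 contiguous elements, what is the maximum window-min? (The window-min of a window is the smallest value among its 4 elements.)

15

[7, 23, 15, 9] → min 7
[23, 15, 9, 10] → min 9
[15, 9, 10, 2] → min 2
[9, 10, 2, 22] → min 2
[10, 2, 22, 15] → min 2
[2, 22, 15, 25] → min 2
[22, 15, 25, 19] → min 15
[15, 25, 19, 18] → min 15
[25, 19, 18, 8] → min 8
[19, 18, 8, 13] → min 8
[18, 8, 13, 19] → min 8
[8, 13, 19, 3] → min 3
[13, 19, 3, 25] → min 3
[19, 3, 25, 1] → min 1
[3, 25, 1, 22] → min 1
[25, 1, 22, 18] → min 1
[1, 22, 18, 13] → min 1
[22, 18, 13, 15] → min 13
[18, 13, 15, 4] → min 4
[13, 15, 4, 6] → min 4
[15, 4, 6, 25] → min 4
Maximum of these is 15.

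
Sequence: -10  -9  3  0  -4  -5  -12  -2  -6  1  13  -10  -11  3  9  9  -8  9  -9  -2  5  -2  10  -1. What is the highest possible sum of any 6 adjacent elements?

Each size-6 window and its sum:
[-10, -9, 3, 0, -4, -5] → sum -25
[-9, 3, 0, -4, -5, -12] → sum -27
[3, 0, -4, -5, -12, -2] → sum -20
[0, -4, -5, -12, -2, -6] → sum -29
[-4, -5, -12, -2, -6, 1] → sum -28
[-5, -12, -2, -6, 1, 13] → sum -11
[-12, -2, -6, 1, 13, -10] → sum -16
[-2, -6, 1, 13, -10, -11] → sum -15
[-6, 1, 13, -10, -11, 3] → sum -10
[1, 13, -10, -11, 3, 9] → sum 5
[13, -10, -11, 3, 9, 9] → sum 13
[-10, -11, 3, 9, 9, -8] → sum -8
[-11, 3, 9, 9, -8, 9] → sum 11
[3, 9, 9, -8, 9, -9] → sum 13
[9, 9, -8, 9, -9, -2] → sum 8
[9, -8, 9, -9, -2, 5] → sum 4
[-8, 9, -9, -2, 5, -2] → sum -7
[9, -9, -2, 5, -2, 10] → sum 11
[-9, -2, 5, -2, 10, -1] → sum 1
Highest of these is 13.

13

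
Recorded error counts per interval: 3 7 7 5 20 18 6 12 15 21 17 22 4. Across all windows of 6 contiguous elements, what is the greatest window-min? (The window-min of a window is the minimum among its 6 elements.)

3 7 7 5 20 18 → min 3
7 7 5 20 18 6 → min 5
7 5 20 18 6 12 → min 5
5 20 18 6 12 15 → min 5
20 18 6 12 15 21 → min 6
18 6 12 15 21 17 → min 6
6 12 15 21 17 22 → min 6
12 15 21 17 22 4 → min 4
Greatest of these is 6.

6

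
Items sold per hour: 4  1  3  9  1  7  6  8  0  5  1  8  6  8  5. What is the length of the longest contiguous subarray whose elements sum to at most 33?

[4] sum 4 len 1
[4, 1] sum 5 len 2
[4, 1, 3] sum 8 len 3
[4, 1, 3, 9] sum 17 len 4
[4, 1, 3, 9, 1] sum 18 len 5
[4, 1, 3, 9, 1, 7] sum 25 len 6
[4, 1, 3, 9, 1, 7, 6] sum 31 len 7
[9, 1, 7, 6, 8] sum 31 len 5
[9, 1, 7, 6, 8, 0] sum 31 len 6
[1, 7, 6, 8, 0, 5] sum 27 len 6
[1, 7, 6, 8, 0, 5, 1] sum 28 len 7
[6, 8, 0, 5, 1, 8] sum 28 len 6
[8, 0, 5, 1, 8, 6] sum 28 len 6
[0, 5, 1, 8, 6, 8] sum 28 len 6
[0, 5, 1, 8, 6, 8, 5] sum 33 len 7
Longest length seen: 7.

7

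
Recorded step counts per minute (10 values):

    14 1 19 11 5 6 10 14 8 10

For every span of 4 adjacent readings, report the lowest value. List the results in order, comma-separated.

1, 1, 5, 5, 5, 6, 8

Sliding a size-4 window across the 10 values:
14 1 19 11 → min 1
1 19 11 5 → min 1
19 11 5 6 → min 5
11 5 6 10 → min 5
5 6 10 14 → min 5
6 10 14 8 → min 6
10 14 8 10 → min 8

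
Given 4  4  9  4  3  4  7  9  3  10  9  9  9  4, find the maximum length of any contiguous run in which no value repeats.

[4] len 1
[4] len 1
[4, 9] len 2
[9, 4] len 2
[9, 4, 3] len 3
[3, 4] len 2
[3, 4, 7] len 3
[3, 4, 7, 9] len 4
[4, 7, 9, 3] len 4
[4, 7, 9, 3, 10] len 5
[3, 10, 9] len 3
[9] len 1
[9] len 1
[9, 4] len 2
Longest all-distinct length: 5.

5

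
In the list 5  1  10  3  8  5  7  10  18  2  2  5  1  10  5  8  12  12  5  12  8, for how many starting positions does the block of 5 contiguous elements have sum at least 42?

[5, 1, 10, 3, 8] → sum 27
[1, 10, 3, 8, 5] → sum 27
[10, 3, 8, 5, 7] → sum 33
[3, 8, 5, 7, 10] → sum 33
[8, 5, 7, 10, 18] → sum 48  ≥ 42 ✓
[5, 7, 10, 18, 2] → sum 42  ≥ 42 ✓
[7, 10, 18, 2, 2] → sum 39
[10, 18, 2, 2, 5] → sum 37
[18, 2, 2, 5, 1] → sum 28
[2, 2, 5, 1, 10] → sum 20
[2, 5, 1, 10, 5] → sum 23
[5, 1, 10, 5, 8] → sum 29
[1, 10, 5, 8, 12] → sum 36
[10, 5, 8, 12, 12] → sum 47  ≥ 42 ✓
[5, 8, 12, 12, 5] → sum 42  ≥ 42 ✓
[8, 12, 12, 5, 12] → sum 49  ≥ 42 ✓
[12, 12, 5, 12, 8] → sum 49  ≥ 42 ✓
6 windows satisfy the condition.

6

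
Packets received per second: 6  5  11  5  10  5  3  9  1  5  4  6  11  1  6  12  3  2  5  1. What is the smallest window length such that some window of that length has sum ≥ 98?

16

add 6: running sum 6 < 98
add 5: running sum 11 < 98
add 11: running sum 22 < 98
add 5: running sum 27 < 98
add 10: running sum 37 < 98
add 5: running sum 42 < 98
add 3: running sum 45 < 98
add 9: running sum 54 < 98
add 1: running sum 55 < 98
add 5: running sum 60 < 98
add 4: running sum 64 < 98
add 6: running sum 70 < 98
add 11: running sum 81 < 98
add 1: running sum 82 < 98
add 6: running sum 88 < 98
add 12: shortest ending here [6, 5, 11, 5, 10, 5, 3, 9, 1, 5, 4, 6, 11, 1, 6, 12] sum 100, len 16
add 3: shortest ending here [6, 5, 11, 5, 10, 5, 3, 9, 1, 5, 4, 6, 11, 1, 6, 12, 3] sum 103, len 17
add 2: shortest ending here [5, 11, 5, 10, 5, 3, 9, 1, 5, 4, 6, 11, 1, 6, 12, 3, 2] sum 99, len 17
add 5: shortest ending here [11, 5, 10, 5, 3, 9, 1, 5, 4, 6, 11, 1, 6, 12, 3, 2, 5] sum 99, len 17
add 1: shortest ending here [11, 5, 10, 5, 3, 9, 1, 5, 4, 6, 11, 1, 6, 12, 3, 2, 5, 1] sum 100, len 18
Shortest qualifying length: 16.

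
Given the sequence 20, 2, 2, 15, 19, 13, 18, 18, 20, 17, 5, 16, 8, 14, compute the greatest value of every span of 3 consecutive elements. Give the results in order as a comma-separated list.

20, 15, 19, 19, 19, 18, 20, 20, 20, 17, 16, 16

Sliding a size-3 window across the 14 values:
(20, 2, 2) → max 20
(2, 2, 15) → max 15
(2, 15, 19) → max 19
(15, 19, 13) → max 19
(19, 13, 18) → max 19
(13, 18, 18) → max 18
(18, 18, 20) → max 20
(18, 20, 17) → max 20
(20, 17, 5) → max 20
(17, 5, 16) → max 17
(5, 16, 8) → max 16
(16, 8, 14) → max 16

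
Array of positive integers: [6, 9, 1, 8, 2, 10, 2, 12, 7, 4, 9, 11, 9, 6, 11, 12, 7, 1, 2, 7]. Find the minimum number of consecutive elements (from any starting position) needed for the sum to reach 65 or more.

add 6: running sum 6 < 65
add 9: running sum 15 < 65
add 1: running sum 16 < 65
add 8: running sum 24 < 65
add 2: running sum 26 < 65
add 10: running sum 36 < 65
add 2: running sum 38 < 65
add 12: running sum 50 < 65
add 7: running sum 57 < 65
add 4: running sum 61 < 65
end 10: [6, 9, 1, 8, 2, 10, 2, 12, 7, 4, 9] sum 70, len 11
end 11: [8, 2, 10, 2, 12, 7, 4, 9, 11] sum 65, len 9
end 12: [2, 10, 2, 12, 7, 4, 9, 11, 9] sum 66, len 9
end 13: [10, 2, 12, 7, 4, 9, 11, 9, 6] sum 70, len 9
end 14: [12, 7, 4, 9, 11, 9, 6, 11] sum 69, len 8
end 15: [7, 4, 9, 11, 9, 6, 11, 12] sum 69, len 8
end 16: [9, 11, 9, 6, 11, 12, 7] sum 65, len 7
end 17: [9, 11, 9, 6, 11, 12, 7, 1] sum 66, len 8
end 18: [9, 11, 9, 6, 11, 12, 7, 1, 2] sum 68, len 9
end 19: [11, 9, 6, 11, 12, 7, 1, 2, 7] sum 66, len 9
Shortest qualifying length: 7.

7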